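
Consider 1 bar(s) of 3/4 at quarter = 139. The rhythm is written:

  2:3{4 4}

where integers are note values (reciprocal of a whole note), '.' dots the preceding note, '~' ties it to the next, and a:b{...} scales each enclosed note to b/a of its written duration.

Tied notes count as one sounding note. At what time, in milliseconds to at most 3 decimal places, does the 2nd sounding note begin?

note 2 onset = 3/2b = 647.482ms

1. 0.0ms @ 0 + 647.482ms (3/2)
2. 647.482ms @ 3/2 + 647.482ms (3/2)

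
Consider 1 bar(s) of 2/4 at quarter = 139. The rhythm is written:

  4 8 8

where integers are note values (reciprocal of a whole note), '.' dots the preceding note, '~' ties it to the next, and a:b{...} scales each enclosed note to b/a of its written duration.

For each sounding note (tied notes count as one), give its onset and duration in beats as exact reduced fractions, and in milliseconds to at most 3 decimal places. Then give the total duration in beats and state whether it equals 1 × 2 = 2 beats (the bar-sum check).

1) 0.0ms=0b +431.655ms=1b
2) 431.655ms=1b +215.827ms=1/2b
3) 647.482ms=3/2b +215.827ms=1/2b
Σ=2b of 2 (139bpm 2/4) — PASS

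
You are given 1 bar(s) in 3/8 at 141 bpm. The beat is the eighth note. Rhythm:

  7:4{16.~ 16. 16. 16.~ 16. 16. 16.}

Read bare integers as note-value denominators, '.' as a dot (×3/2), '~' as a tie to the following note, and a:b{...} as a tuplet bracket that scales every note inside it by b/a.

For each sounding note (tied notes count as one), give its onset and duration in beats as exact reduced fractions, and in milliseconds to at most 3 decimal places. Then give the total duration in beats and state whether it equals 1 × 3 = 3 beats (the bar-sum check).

1) 0.0ms=0b +364.742ms=6/7b
2) 364.742ms=6/7b +182.371ms=3/7b
3) 547.112ms=9/7b +364.742ms=6/7b
4) 911.854ms=15/7b +182.371ms=3/7b
5) 1094.225ms=18/7b +182.371ms=3/7b
Σ=3b of 3 (141bpm 3/8) — PASS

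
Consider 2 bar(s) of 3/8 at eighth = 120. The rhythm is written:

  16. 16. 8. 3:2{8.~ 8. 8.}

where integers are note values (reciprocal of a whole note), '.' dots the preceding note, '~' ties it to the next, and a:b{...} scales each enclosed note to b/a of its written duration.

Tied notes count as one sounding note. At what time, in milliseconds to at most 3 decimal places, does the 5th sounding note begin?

1. 0.0ms @ 0 + 375.0ms (3/4)
2. 375.0ms @ 3/4 + 375.0ms (3/4)
3. 750.0ms @ 3/2 + 750.0ms (3/2)
4. 1500.0ms @ 3 + 1000.0ms (2)
5. 2500.0ms @ 5 + 500.0ms (1)

note 5 onset = 5b = 2500.0ms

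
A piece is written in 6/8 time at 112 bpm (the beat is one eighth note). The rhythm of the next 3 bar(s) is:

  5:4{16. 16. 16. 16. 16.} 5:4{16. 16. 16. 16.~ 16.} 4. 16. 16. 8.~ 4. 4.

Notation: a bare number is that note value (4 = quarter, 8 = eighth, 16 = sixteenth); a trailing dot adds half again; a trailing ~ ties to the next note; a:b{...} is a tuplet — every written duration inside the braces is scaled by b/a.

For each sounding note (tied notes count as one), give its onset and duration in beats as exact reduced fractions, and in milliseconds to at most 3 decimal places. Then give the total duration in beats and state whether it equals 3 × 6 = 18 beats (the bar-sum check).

1) 0.0ms=0b +321.429ms=3/5b
2) 321.429ms=3/5b +321.429ms=3/5b
3) 642.857ms=6/5b +321.429ms=3/5b
4) 964.286ms=9/5b +321.429ms=3/5b
5) 1285.714ms=12/5b +321.429ms=3/5b
6) 1607.143ms=3b +321.429ms=3/5b
7) 1928.571ms=18/5b +321.429ms=3/5b
8) 2250.0ms=21/5b +321.429ms=3/5b
9) 2571.429ms=24/5b +642.857ms=6/5b
10) 3214.286ms=6b +1607.143ms=3b
11) 4821.429ms=9b +401.786ms=3/4b
12) 5223.214ms=39/4b +401.786ms=3/4b
13) 5625.0ms=21/2b +2410.714ms=9/2b
14) 8035.714ms=15b +1607.143ms=3b
Σ=18b of 18 (112bpm 6/8) — PASS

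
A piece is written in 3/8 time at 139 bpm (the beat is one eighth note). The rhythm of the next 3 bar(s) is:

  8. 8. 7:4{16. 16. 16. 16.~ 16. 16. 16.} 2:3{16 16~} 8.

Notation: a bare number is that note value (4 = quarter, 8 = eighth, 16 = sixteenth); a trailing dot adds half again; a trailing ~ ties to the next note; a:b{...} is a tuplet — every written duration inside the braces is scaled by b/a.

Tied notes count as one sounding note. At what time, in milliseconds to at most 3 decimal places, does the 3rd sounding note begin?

note 3 onset = 3b = 1294.964ms

1. 0.0ms @ 0 + 647.482ms (3/2)
2. 647.482ms @ 3/2 + 647.482ms (3/2)
3. 1294.964ms @ 3 + 184.995ms (3/7)
4. 1479.959ms @ 24/7 + 184.995ms (3/7)
5. 1664.954ms @ 27/7 + 184.995ms (3/7)
6. 1849.949ms @ 30/7 + 369.99ms (6/7)
7. 2219.938ms @ 36/7 + 184.995ms (3/7)
8. 2404.933ms @ 39/7 + 184.995ms (3/7)
9. 2589.928ms @ 6 + 323.741ms (3/4)
10. 2913.669ms @ 27/4 + 971.223ms (9/4)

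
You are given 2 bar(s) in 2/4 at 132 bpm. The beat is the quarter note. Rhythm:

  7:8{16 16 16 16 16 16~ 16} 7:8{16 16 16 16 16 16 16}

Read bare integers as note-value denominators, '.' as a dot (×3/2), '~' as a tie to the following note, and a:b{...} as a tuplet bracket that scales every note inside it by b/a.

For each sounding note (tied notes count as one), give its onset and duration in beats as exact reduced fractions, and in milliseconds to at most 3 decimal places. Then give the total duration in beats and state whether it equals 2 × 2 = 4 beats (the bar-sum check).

1) 0.0ms=0b +129.87ms=2/7b
2) 129.87ms=2/7b +129.87ms=2/7b
3) 259.74ms=4/7b +129.87ms=2/7b
4) 389.61ms=6/7b +129.87ms=2/7b
5) 519.481ms=8/7b +129.87ms=2/7b
6) 649.351ms=10/7b +259.74ms=4/7b
7) 909.091ms=2b +129.87ms=2/7b
8) 1038.961ms=16/7b +129.87ms=2/7b
9) 1168.831ms=18/7b +129.87ms=2/7b
10) 1298.701ms=20/7b +129.87ms=2/7b
11) 1428.571ms=22/7b +129.87ms=2/7b
12) 1558.442ms=24/7b +129.87ms=2/7b
13) 1688.312ms=26/7b +129.87ms=2/7b
Σ=4b of 4 (132bpm 2/4) — PASS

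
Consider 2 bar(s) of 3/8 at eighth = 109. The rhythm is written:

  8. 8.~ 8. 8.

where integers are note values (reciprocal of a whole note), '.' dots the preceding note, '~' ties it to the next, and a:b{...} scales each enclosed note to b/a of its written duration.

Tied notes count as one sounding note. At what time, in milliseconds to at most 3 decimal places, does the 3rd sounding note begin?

1. 0.0ms @ 0 + 825.688ms (3/2)
2. 825.688ms @ 3/2 + 1651.376ms (3)
3. 2477.064ms @ 9/2 + 825.688ms (3/2)

note 3 onset = 9/2b = 2477.064ms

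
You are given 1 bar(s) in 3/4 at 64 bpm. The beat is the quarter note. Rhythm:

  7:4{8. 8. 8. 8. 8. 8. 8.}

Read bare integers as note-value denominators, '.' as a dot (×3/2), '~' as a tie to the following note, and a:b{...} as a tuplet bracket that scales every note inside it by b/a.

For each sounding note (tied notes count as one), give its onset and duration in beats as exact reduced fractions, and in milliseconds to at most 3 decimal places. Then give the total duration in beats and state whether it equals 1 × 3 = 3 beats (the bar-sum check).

1) 0.0ms=0b +401.786ms=3/7b
2) 401.786ms=3/7b +401.786ms=3/7b
3) 803.571ms=6/7b +401.786ms=3/7b
4) 1205.357ms=9/7b +401.786ms=3/7b
5) 1607.143ms=12/7b +401.786ms=3/7b
6) 2008.929ms=15/7b +401.786ms=3/7b
7) 2410.714ms=18/7b +401.786ms=3/7b
Σ=3b of 3 (64bpm 3/4) — PASS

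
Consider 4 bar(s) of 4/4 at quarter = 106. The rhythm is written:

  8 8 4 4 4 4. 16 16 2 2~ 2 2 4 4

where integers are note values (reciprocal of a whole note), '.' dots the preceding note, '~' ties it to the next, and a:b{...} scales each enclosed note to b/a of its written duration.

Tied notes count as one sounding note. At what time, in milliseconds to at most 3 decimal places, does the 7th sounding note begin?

1. 0.0ms @ 0 + 283.019ms (1/2)
2. 283.019ms @ 1/2 + 283.019ms (1/2)
3. 566.038ms @ 1 + 566.038ms (1)
4. 1132.075ms @ 2 + 566.038ms (1)
5. 1698.113ms @ 3 + 566.038ms (1)
6. 2264.151ms @ 4 + 849.057ms (3/2)
7. 3113.208ms @ 11/2 + 141.509ms (1/4)
8. 3254.717ms @ 23/4 + 141.509ms (1/4)
9. 3396.226ms @ 6 + 1132.075ms (2)
10. 4528.302ms @ 8 + 2264.151ms (4)
11. 6792.453ms @ 12 + 1132.075ms (2)
12. 7924.528ms @ 14 + 566.038ms (1)
13. 8490.566ms @ 15 + 566.038ms (1)

note 7 onset = 11/2b = 3113.208ms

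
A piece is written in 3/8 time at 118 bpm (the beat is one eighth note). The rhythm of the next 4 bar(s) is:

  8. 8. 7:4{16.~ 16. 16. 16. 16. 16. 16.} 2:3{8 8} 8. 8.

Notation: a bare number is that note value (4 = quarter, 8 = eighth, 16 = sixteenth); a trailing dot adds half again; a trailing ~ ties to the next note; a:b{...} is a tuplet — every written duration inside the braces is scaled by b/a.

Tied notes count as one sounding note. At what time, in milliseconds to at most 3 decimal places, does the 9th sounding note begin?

note 9 onset = 6b = 3050.847ms

1. 0.0ms @ 0 + 762.712ms (3/2)
2. 762.712ms @ 3/2 + 762.712ms (3/2)
3. 1525.424ms @ 3 + 435.835ms (6/7)
4. 1961.259ms @ 27/7 + 217.918ms (3/7)
5. 2179.177ms @ 30/7 + 217.918ms (3/7)
6. 2397.094ms @ 33/7 + 217.918ms (3/7)
7. 2615.012ms @ 36/7 + 217.918ms (3/7)
8. 2832.93ms @ 39/7 + 217.918ms (3/7)
9. 3050.847ms @ 6 + 762.712ms (3/2)
10. 3813.559ms @ 15/2 + 762.712ms (3/2)
11. 4576.271ms @ 9 + 762.712ms (3/2)
12. 5338.983ms @ 21/2 + 762.712ms (3/2)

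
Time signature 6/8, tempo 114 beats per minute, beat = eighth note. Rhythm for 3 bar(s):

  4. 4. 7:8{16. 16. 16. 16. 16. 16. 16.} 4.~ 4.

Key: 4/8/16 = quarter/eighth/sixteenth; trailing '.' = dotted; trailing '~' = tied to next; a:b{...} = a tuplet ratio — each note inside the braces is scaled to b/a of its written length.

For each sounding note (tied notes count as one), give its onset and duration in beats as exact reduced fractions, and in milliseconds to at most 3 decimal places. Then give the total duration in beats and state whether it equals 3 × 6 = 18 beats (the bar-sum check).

1) 0.0ms=0b +1578.947ms=3b
2) 1578.947ms=3b +1578.947ms=3b
3) 3157.895ms=6b +451.128ms=6/7b
4) 3609.023ms=48/7b +451.128ms=6/7b
5) 4060.15ms=54/7b +451.128ms=6/7b
6) 4511.278ms=60/7b +451.128ms=6/7b
7) 4962.406ms=66/7b +451.128ms=6/7b
8) 5413.534ms=72/7b +451.128ms=6/7b
9) 5864.662ms=78/7b +451.128ms=6/7b
10) 6315.789ms=12b +3157.895ms=6b
Σ=18b of 18 (114bpm 6/8) — PASS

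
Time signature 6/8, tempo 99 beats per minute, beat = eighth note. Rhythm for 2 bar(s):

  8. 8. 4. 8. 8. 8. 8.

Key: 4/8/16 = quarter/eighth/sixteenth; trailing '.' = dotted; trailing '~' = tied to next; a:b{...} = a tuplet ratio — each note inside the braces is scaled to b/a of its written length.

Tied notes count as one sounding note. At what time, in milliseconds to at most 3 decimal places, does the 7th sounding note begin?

note 7 onset = 21/2b = 6363.636ms

1. 0.0ms @ 0 + 909.091ms (3/2)
2. 909.091ms @ 3/2 + 909.091ms (3/2)
3. 1818.182ms @ 3 + 1818.182ms (3)
4. 3636.364ms @ 6 + 909.091ms (3/2)
5. 4545.455ms @ 15/2 + 909.091ms (3/2)
6. 5454.545ms @ 9 + 909.091ms (3/2)
7. 6363.636ms @ 21/2 + 909.091ms (3/2)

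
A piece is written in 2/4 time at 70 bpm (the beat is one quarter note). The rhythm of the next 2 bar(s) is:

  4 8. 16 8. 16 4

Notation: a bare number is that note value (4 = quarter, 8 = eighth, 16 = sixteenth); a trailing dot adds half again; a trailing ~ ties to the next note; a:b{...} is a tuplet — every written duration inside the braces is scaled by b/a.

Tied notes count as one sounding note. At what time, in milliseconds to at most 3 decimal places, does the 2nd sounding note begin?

1. 0.0ms @ 0 + 857.143ms (1)
2. 857.143ms @ 1 + 642.857ms (3/4)
3. 1500.0ms @ 7/4 + 214.286ms (1/4)
4. 1714.286ms @ 2 + 642.857ms (3/4)
5. 2357.143ms @ 11/4 + 214.286ms (1/4)
6. 2571.429ms @ 3 + 857.143ms (1)

note 2 onset = 1b = 857.143ms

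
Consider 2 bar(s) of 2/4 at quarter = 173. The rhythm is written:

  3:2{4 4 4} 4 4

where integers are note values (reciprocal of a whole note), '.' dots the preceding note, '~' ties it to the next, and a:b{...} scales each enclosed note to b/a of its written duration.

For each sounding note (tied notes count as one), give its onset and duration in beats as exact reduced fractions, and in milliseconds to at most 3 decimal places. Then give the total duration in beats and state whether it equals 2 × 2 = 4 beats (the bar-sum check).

1) 0.0ms=0b +231.214ms=2/3b
2) 231.214ms=2/3b +231.214ms=2/3b
3) 462.428ms=4/3b +231.214ms=2/3b
4) 693.642ms=2b +346.821ms=1b
5) 1040.462ms=3b +346.821ms=1b
Σ=4b of 4 (173bpm 2/4) — PASS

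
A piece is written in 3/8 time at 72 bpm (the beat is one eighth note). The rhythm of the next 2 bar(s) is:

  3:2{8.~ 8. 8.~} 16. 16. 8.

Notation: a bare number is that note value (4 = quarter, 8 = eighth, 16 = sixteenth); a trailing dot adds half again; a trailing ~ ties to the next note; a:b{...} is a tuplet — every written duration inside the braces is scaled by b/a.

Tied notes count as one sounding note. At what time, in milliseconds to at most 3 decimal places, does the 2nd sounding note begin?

1. 0.0ms @ 0 + 1666.667ms (2)
2. 1666.667ms @ 2 + 1458.333ms (7/4)
3. 3125.0ms @ 15/4 + 625.0ms (3/4)
4. 3750.0ms @ 9/2 + 1250.0ms (3/2)

note 2 onset = 2b = 1666.667ms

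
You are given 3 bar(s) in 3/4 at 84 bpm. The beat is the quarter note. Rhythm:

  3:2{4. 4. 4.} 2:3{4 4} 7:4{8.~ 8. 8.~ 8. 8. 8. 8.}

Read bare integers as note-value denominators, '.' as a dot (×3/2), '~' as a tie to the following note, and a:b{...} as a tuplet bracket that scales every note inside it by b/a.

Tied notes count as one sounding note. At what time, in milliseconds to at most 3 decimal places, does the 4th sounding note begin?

note 4 onset = 3b = 2142.857ms

1. 0.0ms @ 0 + 714.286ms (1)
2. 714.286ms @ 1 + 714.286ms (1)
3. 1428.571ms @ 2 + 714.286ms (1)
4. 2142.857ms @ 3 + 1071.429ms (3/2)
5. 3214.286ms @ 9/2 + 1071.429ms (3/2)
6. 4285.714ms @ 6 + 612.245ms (6/7)
7. 4897.959ms @ 48/7 + 612.245ms (6/7)
8. 5510.204ms @ 54/7 + 306.122ms (3/7)
9. 5816.327ms @ 57/7 + 306.122ms (3/7)
10. 6122.449ms @ 60/7 + 306.122ms (3/7)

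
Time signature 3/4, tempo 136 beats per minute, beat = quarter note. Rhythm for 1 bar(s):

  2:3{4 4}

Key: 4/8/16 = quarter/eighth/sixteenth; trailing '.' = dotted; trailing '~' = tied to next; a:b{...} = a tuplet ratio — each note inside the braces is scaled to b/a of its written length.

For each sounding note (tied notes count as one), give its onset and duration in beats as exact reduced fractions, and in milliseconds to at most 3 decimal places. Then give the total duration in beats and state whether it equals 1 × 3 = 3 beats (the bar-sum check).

1) 0.0ms=0b +661.765ms=3/2b
2) 661.765ms=3/2b +661.765ms=3/2b
Σ=3b of 3 (136bpm 3/4) — PASS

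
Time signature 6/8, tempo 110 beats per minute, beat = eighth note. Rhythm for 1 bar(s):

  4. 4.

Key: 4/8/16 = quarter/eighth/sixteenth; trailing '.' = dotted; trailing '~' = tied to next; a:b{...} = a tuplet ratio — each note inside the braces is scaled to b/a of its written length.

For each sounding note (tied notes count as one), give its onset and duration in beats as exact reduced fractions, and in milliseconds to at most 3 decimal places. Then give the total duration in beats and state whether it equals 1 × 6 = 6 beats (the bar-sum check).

1) 0.0ms=0b +1636.364ms=3b
2) 1636.364ms=3b +1636.364ms=3b
Σ=6b of 6 (110bpm 6/8) — PASS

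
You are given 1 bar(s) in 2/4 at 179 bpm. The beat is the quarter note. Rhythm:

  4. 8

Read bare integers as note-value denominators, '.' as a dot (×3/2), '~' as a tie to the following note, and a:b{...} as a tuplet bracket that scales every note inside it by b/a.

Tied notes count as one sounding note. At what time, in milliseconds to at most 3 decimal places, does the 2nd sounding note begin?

1. 0.0ms @ 0 + 502.793ms (3/2)
2. 502.793ms @ 3/2 + 167.598ms (1/2)

note 2 onset = 3/2b = 502.793ms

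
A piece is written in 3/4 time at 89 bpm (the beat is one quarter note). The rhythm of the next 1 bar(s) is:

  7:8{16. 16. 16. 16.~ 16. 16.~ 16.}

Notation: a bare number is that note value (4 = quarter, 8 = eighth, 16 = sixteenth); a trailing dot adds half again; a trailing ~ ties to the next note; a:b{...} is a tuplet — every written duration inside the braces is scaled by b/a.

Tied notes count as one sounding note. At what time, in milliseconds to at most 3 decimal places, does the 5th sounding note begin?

note 5 onset = 15/7b = 1444.623ms

1. 0.0ms @ 0 + 288.925ms (3/7)
2. 288.925ms @ 3/7 + 288.925ms (3/7)
3. 577.849ms @ 6/7 + 288.925ms (3/7)
4. 866.774ms @ 9/7 + 577.849ms (6/7)
5. 1444.623ms @ 15/7 + 577.849ms (6/7)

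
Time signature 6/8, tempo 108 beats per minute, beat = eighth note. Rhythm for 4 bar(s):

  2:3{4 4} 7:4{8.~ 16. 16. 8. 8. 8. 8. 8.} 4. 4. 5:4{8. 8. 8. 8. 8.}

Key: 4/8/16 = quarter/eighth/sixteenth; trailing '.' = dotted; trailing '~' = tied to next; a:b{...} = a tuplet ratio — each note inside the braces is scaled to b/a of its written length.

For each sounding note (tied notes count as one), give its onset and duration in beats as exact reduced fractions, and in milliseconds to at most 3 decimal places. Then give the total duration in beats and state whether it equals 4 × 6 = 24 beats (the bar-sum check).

1) 0.0ms=0b +1666.667ms=3b
2) 1666.667ms=3b +1666.667ms=3b
3) 3333.333ms=6b +714.286ms=9/7b
4) 4047.619ms=51/7b +238.095ms=3/7b
5) 4285.714ms=54/7b +476.19ms=6/7b
6) 4761.905ms=60/7b +476.19ms=6/7b
7) 5238.095ms=66/7b +476.19ms=6/7b
8) 5714.286ms=72/7b +476.19ms=6/7b
9) 6190.476ms=78/7b +476.19ms=6/7b
10) 6666.667ms=12b +1666.667ms=3b
11) 8333.333ms=15b +1666.667ms=3b
12) 10000.0ms=18b +666.667ms=6/5b
13) 10666.667ms=96/5b +666.667ms=6/5b
14) 11333.333ms=102/5b +666.667ms=6/5b
15) 12000.0ms=108/5b +666.667ms=6/5b
16) 12666.667ms=114/5b +666.667ms=6/5b
Σ=24b of 24 (108bpm 6/8) — PASS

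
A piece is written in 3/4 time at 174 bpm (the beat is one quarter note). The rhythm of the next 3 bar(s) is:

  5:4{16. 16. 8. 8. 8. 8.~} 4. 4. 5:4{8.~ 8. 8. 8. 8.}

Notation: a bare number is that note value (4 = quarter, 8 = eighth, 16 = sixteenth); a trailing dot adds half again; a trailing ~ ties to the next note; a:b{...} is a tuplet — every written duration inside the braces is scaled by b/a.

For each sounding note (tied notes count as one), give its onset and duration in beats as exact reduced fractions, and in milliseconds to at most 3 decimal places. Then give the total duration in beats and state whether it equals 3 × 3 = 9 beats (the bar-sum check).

1) 0.0ms=0b +103.448ms=3/10b
2) 103.448ms=3/10b +103.448ms=3/10b
3) 206.897ms=3/5b +206.897ms=3/5b
4) 413.793ms=6/5b +206.897ms=3/5b
5) 620.69ms=9/5b +206.897ms=3/5b
6) 827.586ms=12/5b +724.138ms=21/10b
7) 1551.724ms=9/2b +517.241ms=3/2b
8) 2068.966ms=6b +413.793ms=6/5b
9) 2482.759ms=36/5b +206.897ms=3/5b
10) 2689.655ms=39/5b +206.897ms=3/5b
11) 2896.552ms=42/5b +206.897ms=3/5b
Σ=9b of 9 (174bpm 3/4) — PASS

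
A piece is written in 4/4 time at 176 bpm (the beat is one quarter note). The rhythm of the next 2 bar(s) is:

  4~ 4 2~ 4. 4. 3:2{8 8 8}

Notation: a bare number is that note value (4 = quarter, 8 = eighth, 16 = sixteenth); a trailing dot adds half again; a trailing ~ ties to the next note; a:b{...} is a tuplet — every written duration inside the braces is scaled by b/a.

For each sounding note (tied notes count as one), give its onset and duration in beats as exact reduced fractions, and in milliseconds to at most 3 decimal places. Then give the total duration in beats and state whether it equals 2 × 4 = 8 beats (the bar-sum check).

1) 0.0ms=0b +681.818ms=2b
2) 681.818ms=2b +1193.182ms=7/2b
3) 1875.0ms=11/2b +511.364ms=3/2b
4) 2386.364ms=7b +113.636ms=1/3b
5) 2500.0ms=22/3b +113.636ms=1/3b
6) 2613.636ms=23/3b +113.636ms=1/3b
Σ=8b of 8 (176bpm 4/4) — PASS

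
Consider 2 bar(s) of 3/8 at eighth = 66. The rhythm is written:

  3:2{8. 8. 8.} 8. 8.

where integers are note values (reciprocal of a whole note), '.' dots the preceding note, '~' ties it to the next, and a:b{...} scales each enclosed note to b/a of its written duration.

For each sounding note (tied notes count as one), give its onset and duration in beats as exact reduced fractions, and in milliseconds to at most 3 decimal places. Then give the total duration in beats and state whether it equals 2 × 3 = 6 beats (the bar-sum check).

1) 0.0ms=0b +909.091ms=1b
2) 909.091ms=1b +909.091ms=1b
3) 1818.182ms=2b +909.091ms=1b
4) 2727.273ms=3b +1363.636ms=3/2b
5) 4090.909ms=9/2b +1363.636ms=3/2b
Σ=6b of 6 (66bpm 3/8) — PASS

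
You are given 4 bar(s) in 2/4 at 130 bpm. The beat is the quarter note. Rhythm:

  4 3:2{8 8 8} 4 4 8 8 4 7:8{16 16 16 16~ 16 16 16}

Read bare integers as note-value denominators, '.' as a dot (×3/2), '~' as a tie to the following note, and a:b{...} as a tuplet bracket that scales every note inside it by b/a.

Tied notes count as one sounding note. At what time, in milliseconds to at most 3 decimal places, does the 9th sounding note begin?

note 9 onset = 5b = 2307.692ms

1. 0.0ms @ 0 + 461.538ms (1)
2. 461.538ms @ 1 + 153.846ms (1/3)
3. 615.385ms @ 4/3 + 153.846ms (1/3)
4. 769.231ms @ 5/3 + 153.846ms (1/3)
5. 923.077ms @ 2 + 461.538ms (1)
6. 1384.615ms @ 3 + 461.538ms (1)
7. 1846.154ms @ 4 + 230.769ms (1/2)
8. 2076.923ms @ 9/2 + 230.769ms (1/2)
9. 2307.692ms @ 5 + 461.538ms (1)
10. 2769.231ms @ 6 + 131.868ms (2/7)
11. 2901.099ms @ 44/7 + 131.868ms (2/7)
12. 3032.967ms @ 46/7 + 131.868ms (2/7)
13. 3164.835ms @ 48/7 + 263.736ms (4/7)
14. 3428.571ms @ 52/7 + 131.868ms (2/7)
15. 3560.44ms @ 54/7 + 131.868ms (2/7)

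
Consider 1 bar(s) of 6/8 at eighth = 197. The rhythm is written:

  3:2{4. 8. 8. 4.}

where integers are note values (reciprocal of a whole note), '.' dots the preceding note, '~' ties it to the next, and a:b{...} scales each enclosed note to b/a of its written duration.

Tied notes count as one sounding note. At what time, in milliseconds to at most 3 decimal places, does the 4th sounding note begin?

note 4 onset = 4b = 1218.274ms

1. 0.0ms @ 0 + 609.137ms (2)
2. 609.137ms @ 2 + 304.569ms (1)
3. 913.706ms @ 3 + 304.569ms (1)
4. 1218.274ms @ 4 + 609.137ms (2)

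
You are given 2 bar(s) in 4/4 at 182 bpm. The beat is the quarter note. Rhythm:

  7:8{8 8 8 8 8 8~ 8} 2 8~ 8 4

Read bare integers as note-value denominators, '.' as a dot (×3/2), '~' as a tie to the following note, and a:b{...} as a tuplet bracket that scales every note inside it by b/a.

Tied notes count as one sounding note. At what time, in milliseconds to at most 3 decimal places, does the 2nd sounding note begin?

1. 0.0ms @ 0 + 188.383ms (4/7)
2. 188.383ms @ 4/7 + 188.383ms (4/7)
3. 376.766ms @ 8/7 + 188.383ms (4/7)
4. 565.149ms @ 12/7 + 188.383ms (4/7)
5. 753.532ms @ 16/7 + 188.383ms (4/7)
6. 941.915ms @ 20/7 + 376.766ms (8/7)
7. 1318.681ms @ 4 + 659.341ms (2)
8. 1978.022ms @ 6 + 329.67ms (1)
9. 2307.692ms @ 7 + 329.67ms (1)

note 2 onset = 4/7b = 188.383ms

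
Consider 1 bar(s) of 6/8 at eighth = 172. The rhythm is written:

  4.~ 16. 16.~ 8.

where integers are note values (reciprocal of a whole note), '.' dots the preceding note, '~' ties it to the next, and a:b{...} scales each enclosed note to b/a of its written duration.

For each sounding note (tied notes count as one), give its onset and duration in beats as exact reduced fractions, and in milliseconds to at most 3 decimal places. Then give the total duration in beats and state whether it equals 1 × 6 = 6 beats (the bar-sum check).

1) 0.0ms=0b +1308.14ms=15/4b
2) 1308.14ms=15/4b +784.884ms=9/4b
Σ=6b of 6 (172bpm 6/8) — PASS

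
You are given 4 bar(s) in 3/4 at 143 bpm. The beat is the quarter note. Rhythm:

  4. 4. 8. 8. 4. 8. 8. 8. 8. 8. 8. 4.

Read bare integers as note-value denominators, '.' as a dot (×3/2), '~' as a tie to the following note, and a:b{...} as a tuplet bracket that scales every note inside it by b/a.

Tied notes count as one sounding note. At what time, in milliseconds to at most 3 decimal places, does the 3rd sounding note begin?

1. 0.0ms @ 0 + 629.371ms (3/2)
2. 629.371ms @ 3/2 + 629.371ms (3/2)
3. 1258.741ms @ 3 + 314.685ms (3/4)
4. 1573.427ms @ 15/4 + 314.685ms (3/4)
5. 1888.112ms @ 9/2 + 629.371ms (3/2)
6. 2517.483ms @ 6 + 314.685ms (3/4)
7. 2832.168ms @ 27/4 + 314.685ms (3/4)
8. 3146.853ms @ 15/2 + 314.685ms (3/4)
9. 3461.538ms @ 33/4 + 314.685ms (3/4)
10. 3776.224ms @ 9 + 314.685ms (3/4)
11. 4090.909ms @ 39/4 + 314.685ms (3/4)
12. 4405.594ms @ 21/2 + 629.371ms (3/2)

note 3 onset = 3b = 1258.741ms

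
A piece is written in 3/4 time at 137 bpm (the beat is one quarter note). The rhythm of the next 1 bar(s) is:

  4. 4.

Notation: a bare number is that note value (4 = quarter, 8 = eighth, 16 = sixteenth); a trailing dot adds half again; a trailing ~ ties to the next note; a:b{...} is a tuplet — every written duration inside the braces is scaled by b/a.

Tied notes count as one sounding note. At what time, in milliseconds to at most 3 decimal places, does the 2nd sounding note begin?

note 2 onset = 3/2b = 656.934ms

1. 0.0ms @ 0 + 656.934ms (3/2)
2. 656.934ms @ 3/2 + 656.934ms (3/2)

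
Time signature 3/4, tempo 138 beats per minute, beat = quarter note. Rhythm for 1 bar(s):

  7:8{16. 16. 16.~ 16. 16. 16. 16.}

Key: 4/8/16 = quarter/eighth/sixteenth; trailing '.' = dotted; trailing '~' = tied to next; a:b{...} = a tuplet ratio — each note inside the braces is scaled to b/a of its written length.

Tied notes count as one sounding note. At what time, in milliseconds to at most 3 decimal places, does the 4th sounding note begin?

note 4 onset = 12/7b = 745.342ms

1. 0.0ms @ 0 + 186.335ms (3/7)
2. 186.335ms @ 3/7 + 186.335ms (3/7)
3. 372.671ms @ 6/7 + 372.671ms (6/7)
4. 745.342ms @ 12/7 + 186.335ms (3/7)
5. 931.677ms @ 15/7 + 186.335ms (3/7)
6. 1118.012ms @ 18/7 + 186.335ms (3/7)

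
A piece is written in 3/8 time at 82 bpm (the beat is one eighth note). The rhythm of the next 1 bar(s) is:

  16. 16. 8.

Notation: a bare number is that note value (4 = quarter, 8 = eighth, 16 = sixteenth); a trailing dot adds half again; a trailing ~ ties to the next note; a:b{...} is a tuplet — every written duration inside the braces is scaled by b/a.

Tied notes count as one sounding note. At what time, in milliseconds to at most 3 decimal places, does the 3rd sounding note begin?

1. 0.0ms @ 0 + 548.78ms (3/4)
2. 548.78ms @ 3/4 + 548.78ms (3/4)
3. 1097.561ms @ 3/2 + 1097.561ms (3/2)

note 3 onset = 3/2b = 1097.561ms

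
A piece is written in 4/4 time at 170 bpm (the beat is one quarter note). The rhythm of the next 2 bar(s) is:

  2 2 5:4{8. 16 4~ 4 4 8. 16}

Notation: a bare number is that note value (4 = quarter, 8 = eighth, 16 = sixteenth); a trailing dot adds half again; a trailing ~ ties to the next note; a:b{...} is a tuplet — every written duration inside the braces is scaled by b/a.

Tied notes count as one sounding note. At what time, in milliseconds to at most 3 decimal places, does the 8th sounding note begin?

1. 0.0ms @ 0 + 705.882ms (2)
2. 705.882ms @ 2 + 705.882ms (2)
3. 1411.765ms @ 4 + 211.765ms (3/5)
4. 1623.529ms @ 23/5 + 70.588ms (1/5)
5. 1694.118ms @ 24/5 + 564.706ms (8/5)
6. 2258.824ms @ 32/5 + 282.353ms (4/5)
7. 2541.176ms @ 36/5 + 211.765ms (3/5)
8. 2752.941ms @ 39/5 + 70.588ms (1/5)

note 8 onset = 39/5b = 2752.941ms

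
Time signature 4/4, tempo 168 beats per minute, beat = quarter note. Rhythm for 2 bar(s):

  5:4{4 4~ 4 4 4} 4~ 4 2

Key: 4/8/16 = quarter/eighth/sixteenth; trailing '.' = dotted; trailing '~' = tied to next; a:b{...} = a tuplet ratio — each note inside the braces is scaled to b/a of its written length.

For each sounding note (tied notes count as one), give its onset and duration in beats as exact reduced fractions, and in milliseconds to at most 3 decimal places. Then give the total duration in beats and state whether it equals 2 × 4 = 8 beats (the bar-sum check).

1) 0.0ms=0b +285.714ms=4/5b
2) 285.714ms=4/5b +571.429ms=8/5b
3) 857.143ms=12/5b +285.714ms=4/5b
4) 1142.857ms=16/5b +285.714ms=4/5b
5) 1428.571ms=4b +714.286ms=2b
6) 2142.857ms=6b +714.286ms=2b
Σ=8b of 8 (168bpm 4/4) — PASS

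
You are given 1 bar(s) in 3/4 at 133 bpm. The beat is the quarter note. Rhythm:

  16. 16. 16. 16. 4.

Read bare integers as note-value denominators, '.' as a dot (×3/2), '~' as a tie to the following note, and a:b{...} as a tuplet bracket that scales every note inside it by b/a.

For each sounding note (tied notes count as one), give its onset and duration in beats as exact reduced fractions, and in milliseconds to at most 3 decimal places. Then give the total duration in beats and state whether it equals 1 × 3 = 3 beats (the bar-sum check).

1) 0.0ms=0b +169.173ms=3/8b
2) 169.173ms=3/8b +169.173ms=3/8b
3) 338.346ms=3/4b +169.173ms=3/8b
4) 507.519ms=9/8b +169.173ms=3/8b
5) 676.692ms=3/2b +676.692ms=3/2b
Σ=3b of 3 (133bpm 3/4) — PASS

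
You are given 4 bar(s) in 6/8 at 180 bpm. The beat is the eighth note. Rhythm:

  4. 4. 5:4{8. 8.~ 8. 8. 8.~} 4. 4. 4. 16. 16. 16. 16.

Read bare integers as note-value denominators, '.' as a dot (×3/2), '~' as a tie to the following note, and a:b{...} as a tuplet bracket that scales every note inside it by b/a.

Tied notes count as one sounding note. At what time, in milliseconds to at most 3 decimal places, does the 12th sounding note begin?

1. 0.0ms @ 0 + 1000.0ms (3)
2. 1000.0ms @ 3 + 1000.0ms (3)
3. 2000.0ms @ 6 + 400.0ms (6/5)
4. 2400.0ms @ 36/5 + 800.0ms (12/5)
5. 3200.0ms @ 48/5 + 400.0ms (6/5)
6. 3600.0ms @ 54/5 + 1400.0ms (21/5)
7. 5000.0ms @ 15 + 1000.0ms (3)
8. 6000.0ms @ 18 + 1000.0ms (3)
9. 7000.0ms @ 21 + 250.0ms (3/4)
10. 7250.0ms @ 87/4 + 250.0ms (3/4)
11. 7500.0ms @ 45/2 + 250.0ms (3/4)
12. 7750.0ms @ 93/4 + 250.0ms (3/4)

note 12 onset = 93/4b = 7750.0ms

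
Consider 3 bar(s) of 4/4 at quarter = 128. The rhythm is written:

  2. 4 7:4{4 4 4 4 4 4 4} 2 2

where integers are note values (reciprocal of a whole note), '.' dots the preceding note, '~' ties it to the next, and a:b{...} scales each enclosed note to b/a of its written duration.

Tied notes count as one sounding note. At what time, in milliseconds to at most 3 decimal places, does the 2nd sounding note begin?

1. 0.0ms @ 0 + 1406.25ms (3)
2. 1406.25ms @ 3 + 468.75ms (1)
3. 1875.0ms @ 4 + 267.857ms (4/7)
4. 2142.857ms @ 32/7 + 267.857ms (4/7)
5. 2410.714ms @ 36/7 + 267.857ms (4/7)
6. 2678.571ms @ 40/7 + 267.857ms (4/7)
7. 2946.429ms @ 44/7 + 267.857ms (4/7)
8. 3214.286ms @ 48/7 + 267.857ms (4/7)
9. 3482.143ms @ 52/7 + 267.857ms (4/7)
10. 3750.0ms @ 8 + 937.5ms (2)
11. 4687.5ms @ 10 + 937.5ms (2)

note 2 onset = 3b = 1406.25ms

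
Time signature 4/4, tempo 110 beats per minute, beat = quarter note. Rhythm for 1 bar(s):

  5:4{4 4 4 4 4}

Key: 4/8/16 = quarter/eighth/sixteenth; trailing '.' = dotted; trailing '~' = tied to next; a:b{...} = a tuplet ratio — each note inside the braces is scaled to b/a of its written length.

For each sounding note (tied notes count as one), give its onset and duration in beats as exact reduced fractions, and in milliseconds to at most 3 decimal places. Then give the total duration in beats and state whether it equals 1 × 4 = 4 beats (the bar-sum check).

1) 0.0ms=0b +436.364ms=4/5b
2) 436.364ms=4/5b +436.364ms=4/5b
3) 872.727ms=8/5b +436.364ms=4/5b
4) 1309.091ms=12/5b +436.364ms=4/5b
5) 1745.455ms=16/5b +436.364ms=4/5b
Σ=4b of 4 (110bpm 4/4) — PASS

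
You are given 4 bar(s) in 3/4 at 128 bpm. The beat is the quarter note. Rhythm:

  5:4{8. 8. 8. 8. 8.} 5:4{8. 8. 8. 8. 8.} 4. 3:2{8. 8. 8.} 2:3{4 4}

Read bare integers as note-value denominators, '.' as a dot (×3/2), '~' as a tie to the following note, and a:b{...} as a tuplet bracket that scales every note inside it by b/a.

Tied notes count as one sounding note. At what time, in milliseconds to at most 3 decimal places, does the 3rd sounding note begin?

note 3 onset = 6/5b = 562.5ms

1. 0.0ms @ 0 + 281.25ms (3/5)
2. 281.25ms @ 3/5 + 281.25ms (3/5)
3. 562.5ms @ 6/5 + 281.25ms (3/5)
4. 843.75ms @ 9/5 + 281.25ms (3/5)
5. 1125.0ms @ 12/5 + 281.25ms (3/5)
6. 1406.25ms @ 3 + 281.25ms (3/5)
7. 1687.5ms @ 18/5 + 281.25ms (3/5)
8. 1968.75ms @ 21/5 + 281.25ms (3/5)
9. 2250.0ms @ 24/5 + 281.25ms (3/5)
10. 2531.25ms @ 27/5 + 281.25ms (3/5)
11. 2812.5ms @ 6 + 703.125ms (3/2)
12. 3515.625ms @ 15/2 + 234.375ms (1/2)
13. 3750.0ms @ 8 + 234.375ms (1/2)
14. 3984.375ms @ 17/2 + 234.375ms (1/2)
15. 4218.75ms @ 9 + 703.125ms (3/2)
16. 4921.875ms @ 21/2 + 703.125ms (3/2)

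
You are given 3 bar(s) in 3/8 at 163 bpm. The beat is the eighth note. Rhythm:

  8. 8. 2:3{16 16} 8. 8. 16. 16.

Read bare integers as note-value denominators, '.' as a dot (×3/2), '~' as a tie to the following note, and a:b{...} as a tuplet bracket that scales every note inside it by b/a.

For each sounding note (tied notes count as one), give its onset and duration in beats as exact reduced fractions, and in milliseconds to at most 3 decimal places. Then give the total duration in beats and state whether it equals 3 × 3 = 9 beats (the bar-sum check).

1) 0.0ms=0b +552.147ms=3/2b
2) 552.147ms=3/2b +552.147ms=3/2b
3) 1104.294ms=3b +276.074ms=3/4b
4) 1380.368ms=15/4b +276.074ms=3/4b
5) 1656.442ms=9/2b +552.147ms=3/2b
6) 2208.589ms=6b +552.147ms=3/2b
7) 2760.736ms=15/2b +276.074ms=3/4b
8) 3036.81ms=33/4b +276.074ms=3/4b
Σ=9b of 9 (163bpm 3/8) — PASS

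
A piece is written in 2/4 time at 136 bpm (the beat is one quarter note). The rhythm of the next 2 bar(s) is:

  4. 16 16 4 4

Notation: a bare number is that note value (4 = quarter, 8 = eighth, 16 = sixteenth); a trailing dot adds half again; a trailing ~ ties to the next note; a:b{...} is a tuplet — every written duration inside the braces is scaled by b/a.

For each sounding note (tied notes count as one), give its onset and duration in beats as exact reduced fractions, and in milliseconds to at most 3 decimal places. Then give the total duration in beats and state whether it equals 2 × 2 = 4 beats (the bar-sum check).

1) 0.0ms=0b +661.765ms=3/2b
2) 661.765ms=3/2b +110.294ms=1/4b
3) 772.059ms=7/4b +110.294ms=1/4b
4) 882.353ms=2b +441.176ms=1b
5) 1323.529ms=3b +441.176ms=1b
Σ=4b of 4 (136bpm 2/4) — PASS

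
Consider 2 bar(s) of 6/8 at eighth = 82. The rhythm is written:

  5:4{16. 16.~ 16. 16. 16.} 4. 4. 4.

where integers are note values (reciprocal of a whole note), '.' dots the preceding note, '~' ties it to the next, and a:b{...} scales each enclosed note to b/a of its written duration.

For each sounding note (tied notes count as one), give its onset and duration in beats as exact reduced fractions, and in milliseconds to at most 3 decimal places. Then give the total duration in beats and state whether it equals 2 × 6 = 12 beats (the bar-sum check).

1) 0.0ms=0b +439.024ms=3/5b
2) 439.024ms=3/5b +878.049ms=6/5b
3) 1317.073ms=9/5b +439.024ms=3/5b
4) 1756.098ms=12/5b +439.024ms=3/5b
5) 2195.122ms=3b +2195.122ms=3b
6) 4390.244ms=6b +2195.122ms=3b
7) 6585.366ms=9b +2195.122ms=3b
Σ=12b of 12 (82bpm 6/8) — PASS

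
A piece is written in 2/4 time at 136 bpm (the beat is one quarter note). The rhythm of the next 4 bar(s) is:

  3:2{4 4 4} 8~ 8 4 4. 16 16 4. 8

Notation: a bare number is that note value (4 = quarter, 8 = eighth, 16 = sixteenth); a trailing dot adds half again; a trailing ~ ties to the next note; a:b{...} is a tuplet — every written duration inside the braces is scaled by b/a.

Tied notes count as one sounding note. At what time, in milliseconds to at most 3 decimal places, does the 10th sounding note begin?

1. 0.0ms @ 0 + 294.118ms (2/3)
2. 294.118ms @ 2/3 + 294.118ms (2/3)
3. 588.235ms @ 4/3 + 294.118ms (2/3)
4. 882.353ms @ 2 + 441.176ms (1)
5. 1323.529ms @ 3 + 441.176ms (1)
6. 1764.706ms @ 4 + 661.765ms (3/2)
7. 2426.471ms @ 11/2 + 110.294ms (1/4)
8. 2536.765ms @ 23/4 + 110.294ms (1/4)
9. 2647.059ms @ 6 + 661.765ms (3/2)
10. 3308.824ms @ 15/2 + 220.588ms (1/2)

note 10 onset = 15/2b = 3308.824ms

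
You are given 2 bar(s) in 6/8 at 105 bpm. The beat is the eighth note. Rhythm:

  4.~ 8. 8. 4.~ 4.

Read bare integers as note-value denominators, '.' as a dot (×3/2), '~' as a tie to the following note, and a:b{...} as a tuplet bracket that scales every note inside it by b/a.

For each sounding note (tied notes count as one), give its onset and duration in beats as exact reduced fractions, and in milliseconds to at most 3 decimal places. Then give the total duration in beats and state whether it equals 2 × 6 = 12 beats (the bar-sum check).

1) 0.0ms=0b +2571.429ms=9/2b
2) 2571.429ms=9/2b +857.143ms=3/2b
3) 3428.571ms=6b +3428.571ms=6b
Σ=12b of 12 (105bpm 6/8) — PASS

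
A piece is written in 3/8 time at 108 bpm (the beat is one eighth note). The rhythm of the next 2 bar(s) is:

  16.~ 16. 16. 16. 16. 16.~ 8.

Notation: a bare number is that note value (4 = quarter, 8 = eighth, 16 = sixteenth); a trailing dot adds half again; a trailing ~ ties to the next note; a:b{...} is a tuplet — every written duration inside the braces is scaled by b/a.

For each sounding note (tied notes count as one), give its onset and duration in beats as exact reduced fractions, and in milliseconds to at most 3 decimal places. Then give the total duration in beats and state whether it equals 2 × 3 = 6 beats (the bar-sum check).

1) 0.0ms=0b +833.333ms=3/2b
2) 833.333ms=3/2b +416.667ms=3/4b
3) 1250.0ms=9/4b +416.667ms=3/4b
4) 1666.667ms=3b +416.667ms=3/4b
5) 2083.333ms=15/4b +1250.0ms=9/4b
Σ=6b of 6 (108bpm 3/8) — PASS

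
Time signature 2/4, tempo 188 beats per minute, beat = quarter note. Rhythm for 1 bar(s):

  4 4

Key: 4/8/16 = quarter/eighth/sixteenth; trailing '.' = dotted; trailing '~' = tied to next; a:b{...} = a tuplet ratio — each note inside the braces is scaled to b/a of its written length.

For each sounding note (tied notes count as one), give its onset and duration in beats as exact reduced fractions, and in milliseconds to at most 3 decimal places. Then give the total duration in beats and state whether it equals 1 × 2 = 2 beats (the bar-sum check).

1) 0.0ms=0b +319.149ms=1b
2) 319.149ms=1b +319.149ms=1b
Σ=2b of 2 (188bpm 2/4) — PASS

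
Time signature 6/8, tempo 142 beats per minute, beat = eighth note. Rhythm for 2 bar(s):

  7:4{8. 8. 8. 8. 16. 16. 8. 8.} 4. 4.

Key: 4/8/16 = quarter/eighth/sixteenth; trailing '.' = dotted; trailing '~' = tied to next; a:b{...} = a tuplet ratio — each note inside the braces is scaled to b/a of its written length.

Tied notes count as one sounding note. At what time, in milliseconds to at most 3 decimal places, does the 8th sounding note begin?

note 8 onset = 36/7b = 2173.038ms

1. 0.0ms @ 0 + 362.173ms (6/7)
2. 362.173ms @ 6/7 + 362.173ms (6/7)
3. 724.346ms @ 12/7 + 362.173ms (6/7)
4. 1086.519ms @ 18/7 + 362.173ms (6/7)
5. 1448.692ms @ 24/7 + 181.087ms (3/7)
6. 1629.779ms @ 27/7 + 181.087ms (3/7)
7. 1810.865ms @ 30/7 + 362.173ms (6/7)
8. 2173.038ms @ 36/7 + 362.173ms (6/7)
9. 2535.211ms @ 6 + 1267.606ms (3)
10. 3802.817ms @ 9 + 1267.606ms (3)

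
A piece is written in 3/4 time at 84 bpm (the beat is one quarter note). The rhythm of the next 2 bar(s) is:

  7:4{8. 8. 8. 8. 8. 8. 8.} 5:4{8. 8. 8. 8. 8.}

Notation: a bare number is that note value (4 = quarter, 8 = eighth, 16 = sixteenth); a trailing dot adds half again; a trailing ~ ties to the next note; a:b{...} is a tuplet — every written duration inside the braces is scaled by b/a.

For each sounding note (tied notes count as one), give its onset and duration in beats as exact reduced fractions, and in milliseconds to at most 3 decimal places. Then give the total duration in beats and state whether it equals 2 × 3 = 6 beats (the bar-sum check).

1) 0.0ms=0b +306.122ms=3/7b
2) 306.122ms=3/7b +306.122ms=3/7b
3) 612.245ms=6/7b +306.122ms=3/7b
4) 918.367ms=9/7b +306.122ms=3/7b
5) 1224.49ms=12/7b +306.122ms=3/7b
6) 1530.612ms=15/7b +306.122ms=3/7b
7) 1836.735ms=18/7b +306.122ms=3/7b
8) 2142.857ms=3b +428.571ms=3/5b
9) 2571.429ms=18/5b +428.571ms=3/5b
10) 3000.0ms=21/5b +428.571ms=3/5b
11) 3428.571ms=24/5b +428.571ms=3/5b
12) 3857.143ms=27/5b +428.571ms=3/5b
Σ=6b of 6 (84bpm 3/4) — PASS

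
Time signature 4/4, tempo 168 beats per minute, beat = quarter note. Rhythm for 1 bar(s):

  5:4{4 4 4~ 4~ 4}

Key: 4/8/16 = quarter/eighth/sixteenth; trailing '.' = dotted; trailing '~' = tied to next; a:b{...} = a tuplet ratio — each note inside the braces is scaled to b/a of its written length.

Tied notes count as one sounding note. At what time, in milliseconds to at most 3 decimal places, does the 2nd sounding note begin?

note 2 onset = 4/5b = 285.714ms

1. 0.0ms @ 0 + 285.714ms (4/5)
2. 285.714ms @ 4/5 + 285.714ms (4/5)
3. 571.429ms @ 8/5 + 857.143ms (12/5)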